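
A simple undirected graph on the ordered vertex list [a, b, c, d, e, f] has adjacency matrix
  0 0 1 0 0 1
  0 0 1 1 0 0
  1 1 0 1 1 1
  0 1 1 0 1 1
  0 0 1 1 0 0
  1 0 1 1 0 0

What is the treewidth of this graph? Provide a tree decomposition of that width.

Treewidth 2.
Bags: B1 = {c, d, e}  B2 = {c, d, f}  B3 = {b, c, d}  B4 = {a, c, f}
Tree: B1–B2, B2–B3, B2–B4

The largest bag has 3 vertices, giving width 2; this decomposition certifies tw(G) ≤ 2. For the lower bound, the 3 vertices {c, d, e} are pairwise adjacent, and any tree decomposition puts a clique entirely inside one bag — forcing width ≥ 2. The upper and lower bounds meet at 2, so that is the treewidth.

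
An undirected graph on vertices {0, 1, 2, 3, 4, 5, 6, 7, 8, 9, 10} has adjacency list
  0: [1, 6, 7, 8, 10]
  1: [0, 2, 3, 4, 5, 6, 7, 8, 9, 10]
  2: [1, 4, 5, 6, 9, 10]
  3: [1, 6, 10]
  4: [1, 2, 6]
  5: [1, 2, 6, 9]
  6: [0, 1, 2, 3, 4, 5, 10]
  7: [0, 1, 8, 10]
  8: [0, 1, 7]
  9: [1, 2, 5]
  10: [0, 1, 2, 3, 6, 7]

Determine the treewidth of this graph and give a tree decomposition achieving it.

Treewidth 3.
Bags: B1 = {1, 2, 6, 10}  B2 = {0, 1, 6, 10}  B3 = {1, 2, 4, 6}  B4 = {0, 1, 7, 10}  B5 = {1, 3, 6, 10}  B6 = {0, 1, 7, 8}  B7 = {1, 2, 5, 6}  B8 = {1, 2, 5, 9}
Tree: B1–B2, B1–B3, B2–B4, B1–B5, B4–B6, B1–B7, B7–B8

The largest bag has 4 vertices, giving width 3; this decomposition certifies tw(G) ≤ 3. Conversely, {0, 1, 7, 8} is a clique of size 4, and the vertices of any clique must share a bag in every tree decomposition; so some bag has ≥ 4 vertices and tw(G) ≥ 3. Combining the bounds, tw(G) = 3.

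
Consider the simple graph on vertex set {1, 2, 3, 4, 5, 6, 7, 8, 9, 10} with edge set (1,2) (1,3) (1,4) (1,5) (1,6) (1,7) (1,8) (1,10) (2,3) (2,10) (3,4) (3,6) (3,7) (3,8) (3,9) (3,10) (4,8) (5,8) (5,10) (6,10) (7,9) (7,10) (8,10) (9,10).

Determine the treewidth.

3

A width-3 tree decomposition is:
Bags: B1 = {1, 3, 7, 10}  B2 = {1, 3, 8, 10}  B3 = {1, 5, 8, 10}  B4 = {1, 3, 6, 10}  B5 = {1, 2, 3, 10}  B6 = {3, 7, 9, 10}  B7 = {1, 3, 4, 8}
Tree: B1–B2, B2–B3, B2–B4, B1–B5, B1–B6, B2–B7
The largest bag has 4 vertices, giving width 3; this decomposition certifies tw(G) ≤ 3. On the other hand G contains the 4-clique {1, 3, 8, 10}. A clique must lie in a single bag of any decomposition, so no decomposition can have width below 3. Combining the bounds, tw(G) = 3.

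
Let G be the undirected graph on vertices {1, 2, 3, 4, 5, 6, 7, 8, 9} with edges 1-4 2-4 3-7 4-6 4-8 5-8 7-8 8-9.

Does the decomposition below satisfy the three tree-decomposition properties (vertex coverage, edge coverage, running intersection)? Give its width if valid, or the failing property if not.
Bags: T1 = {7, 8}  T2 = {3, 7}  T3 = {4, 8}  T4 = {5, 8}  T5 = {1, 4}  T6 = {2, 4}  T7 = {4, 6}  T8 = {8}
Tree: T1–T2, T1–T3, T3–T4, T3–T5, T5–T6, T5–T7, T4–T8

No — vertex 9 appears in no bag.

A tree decomposition must satisfy three properties: every vertex lies in some bag; for every edge, both endpoints lie together in some bag; and for every vertex, the bags containing it form a connected subtree. Here vertex 9 appears in no bag, so the decomposition is invalid.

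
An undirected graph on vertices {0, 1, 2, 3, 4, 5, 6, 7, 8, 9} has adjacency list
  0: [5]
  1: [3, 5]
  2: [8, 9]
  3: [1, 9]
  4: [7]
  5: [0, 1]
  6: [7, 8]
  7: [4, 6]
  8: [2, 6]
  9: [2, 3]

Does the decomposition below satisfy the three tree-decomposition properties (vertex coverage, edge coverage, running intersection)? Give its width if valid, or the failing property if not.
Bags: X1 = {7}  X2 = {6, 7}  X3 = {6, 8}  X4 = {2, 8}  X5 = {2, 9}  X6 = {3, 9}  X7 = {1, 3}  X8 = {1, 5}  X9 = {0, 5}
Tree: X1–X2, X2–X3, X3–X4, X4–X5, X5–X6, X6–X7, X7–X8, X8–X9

A tree decomposition must satisfy three properties: every vertex lies in some bag; for every edge, both endpoints lie together in some bag; and for every vertex, the bags containing it form a connected subtree. Here vertex 4 appears in no bag, so the decomposition is invalid.

No — vertex 4 appears in no bag.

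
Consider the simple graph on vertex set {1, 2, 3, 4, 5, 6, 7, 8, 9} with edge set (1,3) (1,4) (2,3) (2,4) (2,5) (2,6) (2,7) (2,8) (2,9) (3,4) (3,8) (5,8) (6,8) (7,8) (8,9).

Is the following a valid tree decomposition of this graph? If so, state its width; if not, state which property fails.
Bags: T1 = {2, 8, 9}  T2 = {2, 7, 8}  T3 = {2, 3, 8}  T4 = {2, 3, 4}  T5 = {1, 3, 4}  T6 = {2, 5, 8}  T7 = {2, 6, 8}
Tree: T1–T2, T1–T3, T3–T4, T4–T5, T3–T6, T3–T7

Every vertex of G appears in some bag (union = {1, 2, 3, 4, 5, 6, 7, 8, 9}); every edge is covered by a bag; and for each vertex v the set of bags containing v is connected in the bag tree. The decomposition is therefore valid. The largest bag has 3 vertices, so the width is 2.

Yes; width 2.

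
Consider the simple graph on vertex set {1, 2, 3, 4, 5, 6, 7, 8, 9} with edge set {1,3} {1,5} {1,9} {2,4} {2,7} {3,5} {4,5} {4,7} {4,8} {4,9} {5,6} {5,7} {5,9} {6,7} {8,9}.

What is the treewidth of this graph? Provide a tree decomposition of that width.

Treewidth 2.
Bags: B1 = {4, 5, 7}  B2 = {5, 6, 7}  B3 = {4, 5, 9}  B4 = {1, 5, 9}  B5 = {4, 8, 9}  B6 = {2, 4, 7}  B7 = {1, 3, 5}
Tree: B1–B2, B1–B3, B3–B4, B3–B5, B1–B6, B4–B7

Each bag holds 3 vertices, so the decomposition has width 2, which upper-bounds the treewidth. Conversely, {4, 8, 9} is a clique of size 3, and the vertices of any clique must share a bag in every tree decomposition; so some bag has ≥ 3 vertices and tw(G) ≥ 2. The upper and lower bounds meet at 2, so that is the treewidth.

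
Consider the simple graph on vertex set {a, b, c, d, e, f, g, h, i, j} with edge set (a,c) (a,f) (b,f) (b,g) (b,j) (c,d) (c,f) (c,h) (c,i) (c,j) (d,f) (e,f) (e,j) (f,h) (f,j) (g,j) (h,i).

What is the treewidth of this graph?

A width-2 tree decomposition is:
Bags: B1 = {c, f, j}  B2 = {b, f, j}  B3 = {c, f, h}  B4 = {c, h, i}  B5 = {c, d, f}  B6 = {b, g, j}  B7 = {a, c, f}  B8 = {e, f, j}
Tree: B1–B2, B1–B3, B3–B4, B1–B5, B2–B6, B5–B7, B1–B8
Every bag has size at most 3, so the width is 3 − 1 = 2 and tw(G) ≤ 2. Conversely, {b, g, j} is a clique of size 3, and the vertices of any clique must share a bag in every tree decomposition; so some bag has ≥ 3 vertices and tw(G) ≥ 2. Therefore the treewidth is 2.

2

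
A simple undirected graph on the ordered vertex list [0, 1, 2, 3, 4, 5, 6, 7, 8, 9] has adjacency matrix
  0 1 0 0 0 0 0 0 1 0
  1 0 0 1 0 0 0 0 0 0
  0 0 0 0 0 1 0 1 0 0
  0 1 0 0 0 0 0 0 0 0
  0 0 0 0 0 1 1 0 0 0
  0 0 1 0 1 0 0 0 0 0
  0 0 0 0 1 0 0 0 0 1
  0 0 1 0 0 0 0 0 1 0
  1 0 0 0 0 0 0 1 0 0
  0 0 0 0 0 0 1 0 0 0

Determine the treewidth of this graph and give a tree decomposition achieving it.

Treewidth 1.
One such decomposition:
Bags: B1 = {6, 9}  B2 = {4, 6}  B3 = {4, 5}  B4 = {2, 5}  B5 = {2, 7}  B6 = {7, 8}  B7 = {0, 8}  B8 = {0, 1}  B9 = {1, 3}
Tree: B1–B2, B2–B3, B3–B4, B4–B5, B5–B6, B6–B7, B7–B8, B8–B9

Each bag holds 2 vertices, so the decomposition has width 1, which upper-bounds the treewidth. Any graph with an edge has treewidth ≥ 1, and G has the edge 9–6. Combining the bounds, tw(G) = 1.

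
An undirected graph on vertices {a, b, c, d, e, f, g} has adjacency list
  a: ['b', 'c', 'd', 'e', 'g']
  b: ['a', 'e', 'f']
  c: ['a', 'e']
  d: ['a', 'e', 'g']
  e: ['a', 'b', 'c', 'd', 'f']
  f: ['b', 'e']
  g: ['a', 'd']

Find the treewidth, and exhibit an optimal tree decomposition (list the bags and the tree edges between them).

Treewidth 2.
One such decomposition:
Bags: B1 = {a, d, e}  B2 = {a, d, g}  B3 = {a, b, e}  B4 = {b, e, f}  B5 = {a, c, e}
Tree: B1–B2, B1–B3, B3–B4, B1–B5

Every bag has size at most 3, so the width is 3 − 1 = 2 and tw(G) ≤ 2. For the lower bound, the 3 vertices {a, d, g} are pairwise adjacent, and any tree decomposition puts a clique entirely inside one bag — forcing width ≥ 2. Hence tw(G) = 2 exactly.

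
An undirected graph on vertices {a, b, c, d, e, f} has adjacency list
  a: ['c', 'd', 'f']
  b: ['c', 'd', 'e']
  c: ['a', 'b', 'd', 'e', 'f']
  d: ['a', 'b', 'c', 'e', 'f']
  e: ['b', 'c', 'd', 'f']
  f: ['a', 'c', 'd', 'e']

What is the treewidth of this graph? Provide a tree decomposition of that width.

Treewidth 3.
One such decomposition:
Bags: B1 = {a, c, d, f}  B2 = {c, d, e, f}  B3 = {b, c, d, e}
Tree: B1–B2, B2–B3

Every bag has size at most 4, so the width is 4 − 1 = 3 and tw(G) ≤ 3. Conversely, {c, d, e, f} is a clique of size 4, and the vertices of any clique must share a bag in every tree decomposition; so some bag has ≥ 4 vertices and tw(G) ≥ 3. Hence tw(G) = 3 exactly.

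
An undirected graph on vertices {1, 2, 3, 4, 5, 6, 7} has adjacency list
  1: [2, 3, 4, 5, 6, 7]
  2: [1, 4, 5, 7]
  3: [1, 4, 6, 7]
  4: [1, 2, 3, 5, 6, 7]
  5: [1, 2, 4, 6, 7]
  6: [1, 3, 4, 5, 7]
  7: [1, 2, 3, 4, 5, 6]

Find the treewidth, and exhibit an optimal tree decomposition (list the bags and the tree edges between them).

Treewidth 4.
One such decomposition:
Bags: B1 = {1, 2, 4, 5, 7}  B2 = {1, 4, 5, 6, 7}  B3 = {1, 3, 4, 6, 7}
Tree: B1–B2, B2–B3

Every bag has size at most 5, so the width is 5 − 1 = 4 and tw(G) ≤ 4. For the lower bound, the 5 vertices {1, 3, 4, 6, 7} are pairwise adjacent, and any tree decomposition puts a clique entirely inside one bag — forcing width ≥ 4. Hence tw(G) = 4 exactly.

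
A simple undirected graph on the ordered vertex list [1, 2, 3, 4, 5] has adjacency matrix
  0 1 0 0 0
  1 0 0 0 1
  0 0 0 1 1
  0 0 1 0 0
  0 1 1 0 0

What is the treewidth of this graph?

A width-1 tree decomposition is:
Bags: B1 = {3, 4}  B2 = {3, 5}  B3 = {2, 5}  B4 = {1, 2}
Tree: B1–B2, B2–B3, B3–B4
The largest bag has 2 vertices, giving width 1; this decomposition certifies tw(G) ≤ 1. Any graph with an edge has treewidth ≥ 1, and G has the edge 4–3. Hence tw(G) = 1 exactly.

1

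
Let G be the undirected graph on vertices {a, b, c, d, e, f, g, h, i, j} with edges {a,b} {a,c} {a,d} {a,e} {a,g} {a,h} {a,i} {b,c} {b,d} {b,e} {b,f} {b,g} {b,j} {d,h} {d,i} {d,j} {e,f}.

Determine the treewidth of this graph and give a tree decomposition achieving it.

Treewidth 2.
One such decomposition:
Bags: B1 = {a, d, h}  B2 = {a, b, d}  B3 = {a, b, c}  B4 = {a, b, g}  B5 = {a, d, i}  B6 = {a, b, e}  B7 = {b, e, f}  B8 = {b, d, j}
Tree: B1–B2, B2–B3, B2–B4, B1–B5, B2–B6, B6–B7, B2–B8

The largest bag has 3 vertices, giving width 2; this decomposition certifies tw(G) ≤ 2. On the other hand G contains the 3-clique {a, d, h}. A clique must lie in a single bag of any decomposition, so no decomposition can have width below 2. Hence tw(G) = 2 exactly.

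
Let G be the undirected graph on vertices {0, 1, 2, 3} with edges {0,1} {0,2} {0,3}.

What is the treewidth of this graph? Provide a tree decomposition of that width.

Treewidth 1.
One such decomposition:
Bags: B1 = {0, 1}  B2 = {0, 3}  B3 = {0, 2}
Tree: B1–B2, B2–B3

Each bag holds 2 vertices, so the decomposition has width 1, which upper-bounds the treewidth. Any graph with an edge has treewidth ≥ 1, and G has the edge 0–1. The upper and lower bounds meet at 1, so that is the treewidth.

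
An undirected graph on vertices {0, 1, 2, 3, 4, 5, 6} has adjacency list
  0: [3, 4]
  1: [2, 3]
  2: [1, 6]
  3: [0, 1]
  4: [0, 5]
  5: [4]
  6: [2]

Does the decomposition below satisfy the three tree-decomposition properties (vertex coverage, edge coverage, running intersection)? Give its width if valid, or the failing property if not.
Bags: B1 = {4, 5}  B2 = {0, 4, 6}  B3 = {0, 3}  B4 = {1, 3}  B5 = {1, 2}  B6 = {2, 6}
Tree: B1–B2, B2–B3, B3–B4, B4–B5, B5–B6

A tree decomposition must satisfy three properties: every vertex lies in some bag; for every edge, both endpoints lie together in some bag; and for every vertex, the bags containing it form a connected subtree. Here bags containing vertex 6 are not connected in the tree, so the decomposition is invalid.

No — bags containing vertex 6 are not connected in the tree.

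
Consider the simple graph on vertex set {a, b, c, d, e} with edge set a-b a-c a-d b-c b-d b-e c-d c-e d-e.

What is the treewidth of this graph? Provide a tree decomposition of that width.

The largest bag has 4 vertices, giving width 3; this decomposition certifies tw(G) ≤ 3. Conversely, {b, c, d, e} is a clique of size 4, and the vertices of any clique must share a bag in every tree decomposition; so some bag has ≥ 4 vertices and tw(G) ≥ 3. Therefore the treewidth is 3.

Treewidth 3.
One such decomposition:
Bags: B1 = {a, b, c, d}  B2 = {b, c, d, e}
Tree: B1–B2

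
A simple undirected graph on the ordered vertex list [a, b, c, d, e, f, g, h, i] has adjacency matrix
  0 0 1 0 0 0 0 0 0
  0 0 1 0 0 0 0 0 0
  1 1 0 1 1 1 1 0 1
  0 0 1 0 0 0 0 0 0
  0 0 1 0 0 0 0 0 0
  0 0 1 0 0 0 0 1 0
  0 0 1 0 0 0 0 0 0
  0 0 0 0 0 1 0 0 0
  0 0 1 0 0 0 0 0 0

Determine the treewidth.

1

A width-1 tree decomposition is:
Bags: B1 = {a, c}  B2 = {c, g}  B3 = {b, c}  B4 = {c, e}  B5 = {c, i}  B6 = {c, f}  B7 = {c, d}  B8 = {f, h}
Tree: B1–B2, B1–B3, B2–B4, B3–B5, B4–B6, B2–B7, B6–B8
Every bag has size at most 2, so the width is 2 − 1 = 1 and tw(G) ≤ 1. G has an edge, so its treewidth is at least 1. The upper and lower bounds meet at 1, so that is the treewidth.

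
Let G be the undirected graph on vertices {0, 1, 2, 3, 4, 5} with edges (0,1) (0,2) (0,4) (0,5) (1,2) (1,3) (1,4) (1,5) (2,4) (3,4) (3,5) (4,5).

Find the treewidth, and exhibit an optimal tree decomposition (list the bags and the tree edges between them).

Treewidth 3.
One optimal decomposition is:
Bags: B1 = {0, 1, 4, 5}  B2 = {1, 3, 4, 5}  B3 = {0, 1, 2, 4}
Tree: B1–B2, B1–B3

Every bag has size at most 4, so the width is 4 − 1 = 3 and tw(G) ≤ 3. Conversely, {0, 1, 2, 4} is a clique of size 4, and the vertices of any clique must share a bag in every tree decomposition; so some bag has ≥ 4 vertices and tw(G) ≥ 3. Hence tw(G) = 3 exactly.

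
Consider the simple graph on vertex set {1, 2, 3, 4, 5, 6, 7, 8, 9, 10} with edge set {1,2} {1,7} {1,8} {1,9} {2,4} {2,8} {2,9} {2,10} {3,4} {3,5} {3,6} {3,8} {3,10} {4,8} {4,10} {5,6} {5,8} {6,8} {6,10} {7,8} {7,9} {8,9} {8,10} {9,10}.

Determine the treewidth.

3

A width-3 tree decomposition is:
Bags: B1 = {2, 8, 9, 10}  B2 = {1, 2, 8, 9}  B3 = {2, 4, 8, 10}  B4 = {1, 7, 8, 9}  B5 = {3, 4, 8, 10}  B6 = {3, 6, 8, 10}  B7 = {3, 5, 6, 8}
Tree: B1–B2, B1–B3, B2–B4, B3–B5, B5–B6, B6–B7
The largest bag has 4 vertices, giving width 3; this decomposition certifies tw(G) ≤ 3. Conversely, {1, 2, 8, 9} is a clique of size 4, and the vertices of any clique must share a bag in every tree decomposition; so some bag has ≥ 4 vertices and tw(G) ≥ 3. The upper and lower bounds meet at 3, so that is the treewidth.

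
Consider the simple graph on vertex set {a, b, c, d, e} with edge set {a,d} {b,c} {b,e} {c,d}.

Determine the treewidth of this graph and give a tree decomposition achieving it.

Every bag has size at most 2, so the width is 2 − 1 = 1 and tw(G) ≤ 1. Since G has at least one edge (e.g. a–d), it is not an edgeless graph, so tw(G) ≥ 1. Therefore the treewidth is 1.

Treewidth 1.
Bags: B1 = {a, d}  B2 = {c, d}  B3 = {b, c}  B4 = {b, e}
Tree: B1–B2, B2–B3, B3–B4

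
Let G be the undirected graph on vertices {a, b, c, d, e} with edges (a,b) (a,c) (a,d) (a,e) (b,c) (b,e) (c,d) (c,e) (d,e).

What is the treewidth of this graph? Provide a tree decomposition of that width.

Treewidth 3.
One such decomposition:
Bags: B1 = {a, c, d, e}  B2 = {a, b, c, e}
Tree: B1–B2

The largest bag has 4 vertices, giving width 3; this decomposition certifies tw(G) ≤ 3. For the lower bound, the 4 vertices {a, c, d, e} are pairwise adjacent, and any tree decomposition puts a clique entirely inside one bag — forcing width ≥ 3. Combining the bounds, tw(G) = 3.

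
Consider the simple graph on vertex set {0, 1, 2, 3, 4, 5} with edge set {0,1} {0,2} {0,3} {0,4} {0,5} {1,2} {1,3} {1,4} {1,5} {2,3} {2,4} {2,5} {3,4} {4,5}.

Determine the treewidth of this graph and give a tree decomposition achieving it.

Every bag has size at most 5, so the width is 5 − 1 = 4 and tw(G) ≤ 4. Conversely, {0, 1, 2, 3, 4} is a clique of size 5, and the vertices of any clique must share a bag in every tree decomposition; so some bag has ≥ 5 vertices and tw(G) ≥ 4. Combining the bounds, tw(G) = 4.

Treewidth 4.
One such decomposition:
Bags: B1 = {0, 1, 2, 3, 4}  B2 = {0, 1, 2, 4, 5}
Tree: B1–B2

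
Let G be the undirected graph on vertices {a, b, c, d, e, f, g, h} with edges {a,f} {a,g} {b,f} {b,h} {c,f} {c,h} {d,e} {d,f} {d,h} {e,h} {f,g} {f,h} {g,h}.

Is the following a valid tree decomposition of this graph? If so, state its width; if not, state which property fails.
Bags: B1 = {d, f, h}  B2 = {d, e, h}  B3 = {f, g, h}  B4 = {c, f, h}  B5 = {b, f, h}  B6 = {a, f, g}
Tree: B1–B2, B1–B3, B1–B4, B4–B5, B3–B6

Every vertex of G appears in some bag (union = {a, b, c, d, e, f, g, h}); every edge is covered by a bag; and for each vertex v the set of bags containing v is connected in the bag tree. The decomposition is therefore valid. The largest bag has 3 vertices, so the width is 2.

Yes; width 2.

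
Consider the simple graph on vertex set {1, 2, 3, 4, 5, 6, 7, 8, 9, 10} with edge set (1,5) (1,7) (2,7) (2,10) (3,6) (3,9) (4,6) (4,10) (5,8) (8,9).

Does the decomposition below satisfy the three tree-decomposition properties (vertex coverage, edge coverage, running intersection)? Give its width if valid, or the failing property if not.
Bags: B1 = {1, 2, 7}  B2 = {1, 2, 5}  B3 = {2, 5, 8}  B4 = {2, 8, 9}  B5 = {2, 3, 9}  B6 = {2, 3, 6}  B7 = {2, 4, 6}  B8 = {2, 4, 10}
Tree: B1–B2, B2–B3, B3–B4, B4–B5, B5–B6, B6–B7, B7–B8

Every vertex of G appears in some bag (union = {1, 2, 3, 4, 5, 6, 7, 8, 9, 10}); every edge is covered by a bag; and for each vertex v the set of bags containing v is connected in the bag tree. The decomposition is therefore valid. The largest bag has 3 vertices, so the width is 2.

Yes; width 2.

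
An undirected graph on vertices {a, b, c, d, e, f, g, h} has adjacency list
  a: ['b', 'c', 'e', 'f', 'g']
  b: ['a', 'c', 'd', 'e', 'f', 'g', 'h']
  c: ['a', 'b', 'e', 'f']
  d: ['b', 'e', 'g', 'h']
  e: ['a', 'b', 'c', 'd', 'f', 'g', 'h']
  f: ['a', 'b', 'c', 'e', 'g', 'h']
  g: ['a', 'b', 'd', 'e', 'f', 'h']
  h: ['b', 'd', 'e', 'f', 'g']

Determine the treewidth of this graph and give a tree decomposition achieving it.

Treewidth 4.
One optimal decomposition is:
Bags: B1 = {b, e, f, g, h}  B2 = {a, b, e, f, g}  B3 = {b, d, e, g, h}  B4 = {a, b, c, e, f}
Tree: B1–B2, B1–B3, B2–B4

Every bag has size at most 5, so the width is 5 − 1 = 4 and tw(G) ≤ 4. On the other hand G contains the 5-clique {b, d, e, g, h}. A clique must lie in a single bag of any decomposition, so no decomposition can have width below 4. Therefore the treewidth is 4.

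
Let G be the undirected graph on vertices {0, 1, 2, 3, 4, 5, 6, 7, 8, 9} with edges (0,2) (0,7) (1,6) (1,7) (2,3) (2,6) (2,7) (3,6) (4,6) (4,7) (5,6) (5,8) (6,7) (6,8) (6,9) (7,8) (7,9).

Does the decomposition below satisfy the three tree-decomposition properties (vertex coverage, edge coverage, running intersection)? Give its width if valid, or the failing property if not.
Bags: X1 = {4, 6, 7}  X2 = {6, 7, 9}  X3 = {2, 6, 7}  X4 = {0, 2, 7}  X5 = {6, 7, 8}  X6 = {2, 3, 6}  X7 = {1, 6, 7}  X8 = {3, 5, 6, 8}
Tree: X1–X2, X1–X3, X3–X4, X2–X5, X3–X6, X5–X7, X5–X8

No — bags containing vertex 3 are not connected in the tree.

A tree decomposition must satisfy three properties: every vertex lies in some bag; for every edge, both endpoints lie together in some bag; and for every vertex, the bags containing it form a connected subtree. Here bags containing vertex 3 are not connected in the tree, so the decomposition is invalid.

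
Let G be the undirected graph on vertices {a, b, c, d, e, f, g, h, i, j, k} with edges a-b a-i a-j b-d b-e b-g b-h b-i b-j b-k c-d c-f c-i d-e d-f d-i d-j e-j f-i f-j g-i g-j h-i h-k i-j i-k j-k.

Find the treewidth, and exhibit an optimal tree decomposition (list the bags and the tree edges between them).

Each bag holds 4 vertices, so the decomposition has width 3, which upper-bounds the treewidth. On the other hand G contains the 4-clique {b, d, e, j}. A clique must lie in a single bag of any decomposition, so no decomposition can have width below 3. Hence tw(G) = 3 exactly.

Treewidth 3.
One such decomposition:
Bags: B1 = {b, d, i, j}  B2 = {b, d, e, j}  B3 = {d, f, i, j}  B4 = {b, i, j, k}  B5 = {b, h, i, k}  B6 = {c, d, f, i}  B7 = {a, b, i, j}  B8 = {b, g, i, j}
Tree: B1–B2, B1–B3, B1–B4, B4–B5, B3–B6, B4–B7, B4–B8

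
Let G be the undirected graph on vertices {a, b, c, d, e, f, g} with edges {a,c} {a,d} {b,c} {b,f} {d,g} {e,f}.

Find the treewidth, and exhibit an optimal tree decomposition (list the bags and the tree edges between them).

Treewidth 1.
One such decomposition:
Bags: B1 = {e, f}  B2 = {b, f}  B3 = {b, c}  B4 = {a, c}  B5 = {a, d}  B6 = {d, g}
Tree: B1–B2, B2–B3, B3–B4, B4–B5, B5–B6

The largest bag has 2 vertices, giving width 1; this decomposition certifies tw(G) ≤ 1. G has an edge, so its treewidth is at least 1. Hence tw(G) = 1 exactly.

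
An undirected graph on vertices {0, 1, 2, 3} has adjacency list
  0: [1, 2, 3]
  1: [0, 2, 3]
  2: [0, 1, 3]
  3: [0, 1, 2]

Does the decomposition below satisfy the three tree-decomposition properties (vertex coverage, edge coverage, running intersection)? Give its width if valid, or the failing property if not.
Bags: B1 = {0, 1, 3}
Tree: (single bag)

A tree decomposition must satisfy three properties: every vertex lies in some bag; for every edge, both endpoints lie together in some bag; and for every vertex, the bags containing it form a connected subtree. Here vertex 2 appears in no bag, so the decomposition is invalid.

No — vertex 2 appears in no bag.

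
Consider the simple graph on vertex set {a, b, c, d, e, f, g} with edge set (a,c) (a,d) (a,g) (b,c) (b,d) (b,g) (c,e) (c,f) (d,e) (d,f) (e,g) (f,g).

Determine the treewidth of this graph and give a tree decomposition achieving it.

Treewidth 3.
One such decomposition:
Bags: B1 = {c, d, e, g}  B2 = {b, c, d, g}  B3 = {c, d, f, g}  B4 = {a, c, d, g}
Tree: B1–B2, B2–B3, B3–B4

Every bag has size at most 4, so the width is 4 − 1 = 3 and tw(G) ≤ 3. For the lower bound: the 4 vertex sets {e,g}, {b,d}, {c}, {f} are disjoint, each induces a connected subgraph, and every pair is joined by at least one edge of G. Contracting each set to a single vertex therefore yields K_{4} as a minor, and since treewidth is minor-monotone, tw(G) ≥ tw(K_{4}) = 3. Combining the bounds, tw(G) = 3.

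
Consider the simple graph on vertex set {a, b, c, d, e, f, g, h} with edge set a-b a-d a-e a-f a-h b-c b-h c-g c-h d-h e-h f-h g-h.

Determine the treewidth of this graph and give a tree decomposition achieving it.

Each bag holds 3 vertices, so the decomposition has width 2, which upper-bounds the treewidth. On the other hand G contains the 3-clique {c, g, h}. A clique must lie in a single bag of any decomposition, so no decomposition can have width below 2. The upper and lower bounds meet at 2, so that is the treewidth.

Treewidth 2.
One optimal decomposition is:
Bags: B1 = {a, f, h}  B2 = {a, b, h}  B3 = {b, c, h}  B4 = {a, e, h}  B5 = {a, d, h}  B6 = {c, g, h}
Tree: B1–B2, B2–B3, B2–B4, B4–B5, B3–B6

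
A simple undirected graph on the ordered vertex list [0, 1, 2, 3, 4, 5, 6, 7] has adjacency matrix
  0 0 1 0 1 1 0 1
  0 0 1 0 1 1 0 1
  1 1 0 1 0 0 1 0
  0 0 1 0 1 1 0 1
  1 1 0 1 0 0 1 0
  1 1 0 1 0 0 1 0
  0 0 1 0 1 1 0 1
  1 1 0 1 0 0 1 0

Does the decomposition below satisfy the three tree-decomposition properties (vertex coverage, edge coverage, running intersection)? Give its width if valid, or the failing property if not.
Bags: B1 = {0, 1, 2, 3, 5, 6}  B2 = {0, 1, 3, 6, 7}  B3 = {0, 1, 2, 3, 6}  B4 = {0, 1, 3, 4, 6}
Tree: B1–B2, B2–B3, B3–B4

No — bags containing vertex 2 are not connected in the tree.

A tree decomposition must satisfy three properties: every vertex lies in some bag; for every edge, both endpoints lie together in some bag; and for every vertex, the bags containing it form a connected subtree. Here bags containing vertex 2 are not connected in the tree, so the decomposition is invalid.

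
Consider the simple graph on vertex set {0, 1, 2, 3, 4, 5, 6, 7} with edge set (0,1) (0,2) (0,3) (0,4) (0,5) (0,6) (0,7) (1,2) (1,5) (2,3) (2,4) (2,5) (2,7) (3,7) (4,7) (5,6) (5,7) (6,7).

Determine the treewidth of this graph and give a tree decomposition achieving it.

Treewidth 3.
One optimal decomposition is:
Bags: B1 = {0, 2, 5, 7}  B2 = {0, 2, 3, 7}  B3 = {0, 5, 6, 7}  B4 = {0, 1, 2, 5}  B5 = {0, 2, 4, 7}
Tree: B1–B2, B1–B3, B1–B4, B1–B5

Every bag has size at most 4, so the width is 4 − 1 = 3 and tw(G) ≤ 3. Conversely, {0, 1, 2, 5} is a clique of size 4, and the vertices of any clique must share a bag in every tree decomposition; so some bag has ≥ 4 vertices and tw(G) ≥ 3. The upper and lower bounds meet at 3, so that is the treewidth.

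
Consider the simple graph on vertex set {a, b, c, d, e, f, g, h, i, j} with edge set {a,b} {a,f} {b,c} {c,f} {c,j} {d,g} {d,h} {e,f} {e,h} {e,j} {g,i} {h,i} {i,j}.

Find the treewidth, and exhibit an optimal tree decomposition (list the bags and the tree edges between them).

Treewidth 2.
Bags: B1 = {d, g, i}  B2 = {d, h, i}  B3 = {h, i, j}  B4 = {e, h, j}  B5 = {c, e, j}  B6 = {c, e, f}  B7 = {b, c, f}  B8 = {a, b, f}
Tree: B1–B2, B2–B3, B3–B4, B4–B5, B5–B6, B6–B7, B7–B8

Every bag has size at most 3, so the width is 3 − 1 = 2 and tw(G) ≤ 2. For the lower bound, G contains the cycle g–d–h–i–g, so G is not a forest; only forests have treewidth ≤ 1, hence tw(G) ≥ 2. The upper and lower bounds meet at 2, so that is the treewidth.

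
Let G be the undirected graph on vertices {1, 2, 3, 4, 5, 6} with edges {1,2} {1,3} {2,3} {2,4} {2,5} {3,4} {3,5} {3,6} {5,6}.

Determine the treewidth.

2

A width-2 tree decomposition is:
Bags: B1 = {2, 3, 4}  B2 = {2, 3, 5}  B3 = {3, 5, 6}  B4 = {1, 2, 3}
Tree: B1–B2, B2–B3, B1–B4
The largest bag has 3 vertices, giving width 2; this decomposition certifies tw(G) ≤ 2. Conversely, {1, 2, 3} is a clique of size 3, and the vertices of any clique must share a bag in every tree decomposition; so some bag has ≥ 3 vertices and tw(G) ≥ 2. Combining the bounds, tw(G) = 2.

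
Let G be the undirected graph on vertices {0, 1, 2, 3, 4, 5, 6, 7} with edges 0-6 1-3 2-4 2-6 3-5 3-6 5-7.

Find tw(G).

1

A width-1 tree decomposition is:
Bags: B1 = {3, 6}  B2 = {2, 6}  B3 = {0, 6}  B4 = {3, 5}  B5 = {2, 4}  B6 = {1, 3}  B7 = {5, 7}
Tree: B1–B2, B2–B3, B1–B4, B2–B5, B4–B6, B4–B7
Every bag has size at most 2, so the width is 2 − 1 = 1 and tw(G) ≤ 1. G has an edge, so its treewidth is at least 1. Therefore the treewidth is 1.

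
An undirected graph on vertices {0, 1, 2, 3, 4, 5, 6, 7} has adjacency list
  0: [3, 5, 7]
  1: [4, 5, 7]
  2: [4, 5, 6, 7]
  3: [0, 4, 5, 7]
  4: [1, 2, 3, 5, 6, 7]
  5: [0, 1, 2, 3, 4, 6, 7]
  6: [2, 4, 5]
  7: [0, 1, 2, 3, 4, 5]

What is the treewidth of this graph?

3

A width-3 tree decomposition is:
Bags: B1 = {3, 4, 5, 7}  B2 = {1, 4, 5, 7}  B3 = {2, 4, 5, 7}  B4 = {0, 3, 5, 7}  B5 = {2, 4, 5, 6}
Tree: B1–B2, B2–B3, B1–B4, B3–B5
The largest bag has 4 vertices, giving width 3; this decomposition certifies tw(G) ≤ 3. Conversely, {0, 3, 5, 7} is a clique of size 4, and the vertices of any clique must share a bag in every tree decomposition; so some bag has ≥ 4 vertices and tw(G) ≥ 3. Therefore the treewidth is 3.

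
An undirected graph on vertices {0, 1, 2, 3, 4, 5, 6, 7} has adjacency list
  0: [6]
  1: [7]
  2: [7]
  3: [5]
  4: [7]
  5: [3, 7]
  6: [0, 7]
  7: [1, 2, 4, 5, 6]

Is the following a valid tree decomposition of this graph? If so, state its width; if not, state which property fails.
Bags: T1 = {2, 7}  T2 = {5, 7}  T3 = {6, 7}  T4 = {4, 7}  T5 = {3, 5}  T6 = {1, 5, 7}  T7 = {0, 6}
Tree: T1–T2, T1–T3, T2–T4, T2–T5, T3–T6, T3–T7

No — bags containing vertex 5 are not connected in the tree.

A tree decomposition must satisfy three properties: every vertex lies in some bag; for every edge, both endpoints lie together in some bag; and for every vertex, the bags containing it form a connected subtree. Here bags containing vertex 5 are not connected in the tree, so the decomposition is invalid.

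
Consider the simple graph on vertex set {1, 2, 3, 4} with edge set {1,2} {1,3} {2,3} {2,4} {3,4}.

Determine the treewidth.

2

A width-2 tree decomposition is:
Bags: B1 = {1, 2, 3}  B2 = {2, 3, 4}
Tree: B1–B2
Every bag has size at most 3, so the width is 3 − 1 = 2 and tw(G) ≤ 2. Conversely, {1, 2, 3} is a clique of size 3, and the vertices of any clique must share a bag in every tree decomposition; so some bag has ≥ 3 vertices and tw(G) ≥ 2. The upper and lower bounds meet at 2, so that is the treewidth.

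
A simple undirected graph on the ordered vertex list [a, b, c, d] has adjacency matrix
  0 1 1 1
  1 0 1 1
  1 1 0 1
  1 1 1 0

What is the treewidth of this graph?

3

A width-3 tree decomposition is:
Bags: B1 = {a, b, c, d}
Tree: (single bag)
With just one bag of size 4, the width is 4 − 1 = 3, so tw(G) ≤ 3. On the other hand G contains the 4-clique {a, b, c, d}. A clique must lie in a single bag of any decomposition, so no decomposition can have width below 3. The upper and lower bounds meet at 3, so that is the treewidth.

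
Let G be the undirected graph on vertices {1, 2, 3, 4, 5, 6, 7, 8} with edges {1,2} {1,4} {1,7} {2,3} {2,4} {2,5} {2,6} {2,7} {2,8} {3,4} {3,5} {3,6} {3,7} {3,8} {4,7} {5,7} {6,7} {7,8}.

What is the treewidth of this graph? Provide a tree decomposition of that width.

The largest bag has 4 vertices, giving width 3; this decomposition certifies tw(G) ≤ 3. On the other hand G contains the 4-clique {1, 2, 4, 7}. A clique must lie in a single bag of any decomposition, so no decomposition can have width below 3. Combining the bounds, tw(G) = 3.

Treewidth 3.
One optimal decomposition is:
Bags: B1 = {2, 3, 6, 7}  B2 = {2, 3, 4, 7}  B3 = {1, 2, 4, 7}  B4 = {2, 3, 5, 7}  B5 = {2, 3, 7, 8}
Tree: B1–B2, B2–B3, B2–B4, B1–B5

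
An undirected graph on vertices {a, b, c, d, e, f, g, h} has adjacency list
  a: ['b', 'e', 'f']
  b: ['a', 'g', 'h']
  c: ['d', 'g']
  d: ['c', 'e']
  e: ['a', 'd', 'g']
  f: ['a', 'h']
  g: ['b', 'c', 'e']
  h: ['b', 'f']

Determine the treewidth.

A width-2 tree decomposition is:
Bags: B1 = {c, d, e}  B2 = {c, e, g}  B3 = {a, e, g}  B4 = {a, b, g}  B5 = {a, b, f}  B6 = {b, f, h}
Tree: B1–B2, B2–B3, B3–B4, B4–B5, B5–B6
Every bag has size at most 3, so the width is 3 − 1 = 2 and tw(G) ≤ 2. The edges d–c–g–e–d form a cycle, so G is not a tree and its treewidth is at least 2. Combining the bounds, tw(G) = 2.

2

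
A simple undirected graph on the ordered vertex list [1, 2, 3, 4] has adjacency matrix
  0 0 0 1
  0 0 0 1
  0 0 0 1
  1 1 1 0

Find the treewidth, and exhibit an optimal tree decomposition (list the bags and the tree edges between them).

Treewidth 1.
One optimal decomposition is:
Bags: B1 = {3, 4}  B2 = {1, 4}  B3 = {2, 4}
Tree: B1–B2, B1–B3

The largest bag has 2 vertices, giving width 1; this decomposition certifies tw(G) ≤ 1. Since G has at least one edge (e.g. 4–3), it is not an edgeless graph, so tw(G) ≥ 1. Therefore the treewidth is 1.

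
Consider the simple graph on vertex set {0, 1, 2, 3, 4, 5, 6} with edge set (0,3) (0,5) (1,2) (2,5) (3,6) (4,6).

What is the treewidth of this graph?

1

A width-1 tree decomposition is:
Bags: B1 = {1, 2}  B2 = {2, 5}  B3 = {0, 5}  B4 = {0, 3}  B5 = {3, 6}  B6 = {4, 6}
Tree: B1–B2, B2–B3, B3–B4, B4–B5, B5–B6
Every bag has size at most 2, so the width is 2 − 1 = 1 and tw(G) ≤ 1. Since G has at least one edge (e.g. 1–2), it is not an edgeless graph, so tw(G) ≥ 1. The upper and lower bounds meet at 1, so that is the treewidth.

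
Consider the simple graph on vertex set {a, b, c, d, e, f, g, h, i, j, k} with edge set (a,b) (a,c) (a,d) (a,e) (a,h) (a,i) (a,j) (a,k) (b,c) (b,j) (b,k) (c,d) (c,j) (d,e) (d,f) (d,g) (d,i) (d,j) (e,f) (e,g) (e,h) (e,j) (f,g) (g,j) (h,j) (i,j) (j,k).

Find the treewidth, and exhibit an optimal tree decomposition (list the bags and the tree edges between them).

The largest bag has 4 vertices, giving width 3; this decomposition certifies tw(G) ≤ 3. Conversely, {d, e, g, j} is a clique of size 4, and the vertices of any clique must share a bag in every tree decomposition; so some bag has ≥ 4 vertices and tw(G) ≥ 3. Combining the bounds, tw(G) = 3.

Treewidth 3.
Bags: B1 = {a, d, e, j}  B2 = {a, e, h, j}  B3 = {a, c, d, j}  B4 = {a, d, i, j}  B5 = {d, e, g, j}  B6 = {d, e, f, g}  B7 = {a, b, c, j}  B8 = {a, b, j, k}
Tree: B1–B2, B1–B3, B3–B4, B1–B5, B5–B6, B3–B7, B7–B8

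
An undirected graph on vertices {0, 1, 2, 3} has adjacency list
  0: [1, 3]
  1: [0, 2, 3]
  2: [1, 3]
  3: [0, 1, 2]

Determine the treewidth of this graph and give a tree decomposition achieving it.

The largest bag has 3 vertices, giving width 2; this decomposition certifies tw(G) ≤ 2. On the other hand G contains the 3-clique {0, 1, 3}. A clique must lie in a single bag of any decomposition, so no decomposition can have width below 2. Therefore the treewidth is 2.

Treewidth 2.
One optimal decomposition is:
Bags: B1 = {1, 2, 3}  B2 = {0, 1, 3}
Tree: B1–B2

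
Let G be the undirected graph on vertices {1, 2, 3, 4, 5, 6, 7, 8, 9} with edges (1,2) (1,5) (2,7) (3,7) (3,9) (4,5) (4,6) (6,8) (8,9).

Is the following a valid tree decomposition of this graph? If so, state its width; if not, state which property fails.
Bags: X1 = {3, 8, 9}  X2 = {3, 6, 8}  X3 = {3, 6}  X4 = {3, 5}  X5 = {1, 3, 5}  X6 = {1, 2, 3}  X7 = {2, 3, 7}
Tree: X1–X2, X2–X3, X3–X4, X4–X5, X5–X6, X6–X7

A tree decomposition must satisfy three properties: every vertex lies in some bag; for every edge, both endpoints lie together in some bag; and for every vertex, the bags containing it form a connected subtree. Here vertex 4 appears in no bag, so the decomposition is invalid.

No — vertex 4 appears in no bag.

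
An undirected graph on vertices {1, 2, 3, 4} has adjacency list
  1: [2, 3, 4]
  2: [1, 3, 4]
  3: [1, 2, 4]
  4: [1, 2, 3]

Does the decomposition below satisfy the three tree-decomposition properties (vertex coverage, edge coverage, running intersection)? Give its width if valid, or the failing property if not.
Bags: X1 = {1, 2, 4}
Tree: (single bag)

No — vertex 3 appears in no bag.

A tree decomposition must satisfy three properties: every vertex lies in some bag; for every edge, both endpoints lie together in some bag; and for every vertex, the bags containing it form a connected subtree. Here vertex 3 appears in no bag, so the decomposition is invalid.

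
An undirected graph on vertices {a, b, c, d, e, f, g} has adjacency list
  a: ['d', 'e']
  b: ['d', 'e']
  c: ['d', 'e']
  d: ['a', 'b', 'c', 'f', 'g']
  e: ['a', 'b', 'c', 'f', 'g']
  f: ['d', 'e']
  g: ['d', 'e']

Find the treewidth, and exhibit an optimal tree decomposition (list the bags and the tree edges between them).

Treewidth 2.
One optimal decomposition is:
Bags: B1 = {d, e, g}  B2 = {c, d, e}  B3 = {a, d, e}  B4 = {b, d, e}  B5 = {d, e, f}
Tree: B1–B2, B2–B3, B3–B4, B4–B5

The largest bag has 3 vertices, giving width 2; this decomposition certifies tw(G) ≤ 2. For the lower bound, G contains the cycle e–g–d–c–e, so G is not a forest; only forests have treewidth ≤ 1, hence tw(G) ≥ 2. Therefore the treewidth is 2.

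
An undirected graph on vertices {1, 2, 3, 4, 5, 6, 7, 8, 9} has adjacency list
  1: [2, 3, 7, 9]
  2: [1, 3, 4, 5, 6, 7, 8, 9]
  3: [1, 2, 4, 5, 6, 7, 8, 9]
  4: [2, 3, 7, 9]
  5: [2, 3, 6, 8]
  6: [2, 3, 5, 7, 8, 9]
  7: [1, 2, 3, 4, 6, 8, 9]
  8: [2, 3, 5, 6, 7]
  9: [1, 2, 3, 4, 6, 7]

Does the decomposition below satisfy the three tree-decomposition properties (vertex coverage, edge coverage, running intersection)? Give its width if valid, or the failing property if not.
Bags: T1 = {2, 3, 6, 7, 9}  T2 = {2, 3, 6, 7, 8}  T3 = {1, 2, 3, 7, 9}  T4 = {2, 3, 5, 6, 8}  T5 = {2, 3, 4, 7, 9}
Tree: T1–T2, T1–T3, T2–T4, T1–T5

Yes; width 4.

Checking the three conditions: (i) the bags cover all of {1, 2, 3, 4, 5, 6, 7, 8, 9}; (ii) for each edge, some bag contains both endpoints; (iii) the bags containing any fixed vertex form a subtree. All hold, so the decomposition is valid with width 5 − 1 = 4.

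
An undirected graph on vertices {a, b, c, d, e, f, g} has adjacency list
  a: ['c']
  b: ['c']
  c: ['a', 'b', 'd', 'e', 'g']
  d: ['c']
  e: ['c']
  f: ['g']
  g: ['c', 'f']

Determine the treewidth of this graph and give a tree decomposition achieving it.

Each bag holds 2 vertices, so the decomposition has width 1, which upper-bounds the treewidth. G has an edge, so its treewidth is at least 1. Therefore the treewidth is 1.

Treewidth 1.
Bags: B1 = {c, g}  B2 = {c, e}  B3 = {f, g}  B4 = {c, d}  B5 = {a, c}  B6 = {b, c}
Tree: B1–B2, B1–B3, B1–B4, B1–B5, B1–B6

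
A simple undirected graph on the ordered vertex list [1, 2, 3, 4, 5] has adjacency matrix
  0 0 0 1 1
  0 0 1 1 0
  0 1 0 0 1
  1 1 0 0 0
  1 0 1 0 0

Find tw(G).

2

A width-2 tree decomposition is:
Bags: B1 = {1, 3, 5}  B2 = {1, 2, 3}  B3 = {1, 2, 4}
Tree: B1–B2, B2–B3
The largest bag has 3 vertices, giving width 2; this decomposition certifies tw(G) ≤ 2. The edges 1–5–3–2–4–1 form a cycle, so G is not a tree and its treewidth is at least 2. Combining the bounds, tw(G) = 2.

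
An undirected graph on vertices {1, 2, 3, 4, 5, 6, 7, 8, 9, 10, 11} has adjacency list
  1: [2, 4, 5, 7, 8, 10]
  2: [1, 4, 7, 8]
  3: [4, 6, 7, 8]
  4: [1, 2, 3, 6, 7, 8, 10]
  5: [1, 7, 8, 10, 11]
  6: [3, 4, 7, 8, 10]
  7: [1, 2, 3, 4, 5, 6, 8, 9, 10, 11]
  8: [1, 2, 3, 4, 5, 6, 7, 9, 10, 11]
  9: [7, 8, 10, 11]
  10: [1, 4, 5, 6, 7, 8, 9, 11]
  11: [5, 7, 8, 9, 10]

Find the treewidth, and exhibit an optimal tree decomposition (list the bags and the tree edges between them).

The largest bag has 5 vertices, giving width 4; this decomposition certifies tw(G) ≤ 4. Conversely, {1, 4, 7, 8, 10} is a clique of size 5, and the vertices of any clique must share a bag in every tree decomposition; so some bag has ≥ 5 vertices and tw(G) ≥ 4. Hence tw(G) = 4 exactly.

Treewidth 4.
Bags: B1 = {1, 5, 7, 8, 10}  B2 = {1, 4, 7, 8, 10}  B3 = {5, 7, 8, 10, 11}  B4 = {7, 8, 9, 10, 11}  B5 = {4, 6, 7, 8, 10}  B6 = {1, 2, 4, 7, 8}  B7 = {3, 4, 6, 7, 8}
Tree: B1–B2, B1–B3, B3–B4, B2–B5, B2–B6, B5–B7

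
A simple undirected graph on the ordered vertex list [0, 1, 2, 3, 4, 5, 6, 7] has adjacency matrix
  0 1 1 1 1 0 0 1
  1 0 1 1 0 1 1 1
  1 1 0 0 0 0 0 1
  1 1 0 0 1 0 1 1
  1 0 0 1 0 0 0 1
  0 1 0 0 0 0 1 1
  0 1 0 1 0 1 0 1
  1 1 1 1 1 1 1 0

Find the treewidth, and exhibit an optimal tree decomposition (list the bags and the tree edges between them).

Treewidth 3.
Bags: B1 = {0, 1, 2, 7}  B2 = {0, 1, 3, 7}  B3 = {0, 3, 4, 7}  B4 = {1, 3, 6, 7}  B5 = {1, 5, 6, 7}
Tree: B1–B2, B2–B3, B2–B4, B4–B5

Each bag holds 4 vertices, so the decomposition has width 3, which upper-bounds the treewidth. Conversely, {0, 1, 2, 7} is a clique of size 4, and the vertices of any clique must share a bag in every tree decomposition; so some bag has ≥ 4 vertices and tw(G) ≥ 3. Combining the bounds, tw(G) = 3.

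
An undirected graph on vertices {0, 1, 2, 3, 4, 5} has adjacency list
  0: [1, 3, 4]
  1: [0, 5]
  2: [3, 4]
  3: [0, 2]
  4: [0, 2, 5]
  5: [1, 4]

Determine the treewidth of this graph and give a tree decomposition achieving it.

Every bag has size at most 3, so the width is 3 − 1 = 2 and tw(G) ≤ 2. For the lower bound, G contains the cycle 1–5–4–0–1, so G is not a forest; only forests have treewidth ≤ 1, hence tw(G) ≥ 2. The upper and lower bounds meet at 2, so that is the treewidth.

Treewidth 2.
One optimal decomposition is:
Bags: B1 = {0, 1, 5}  B2 = {0, 4, 5}  B3 = {0, 3, 4}  B4 = {2, 3, 4}
Tree: B1–B2, B2–B3, B3–B4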